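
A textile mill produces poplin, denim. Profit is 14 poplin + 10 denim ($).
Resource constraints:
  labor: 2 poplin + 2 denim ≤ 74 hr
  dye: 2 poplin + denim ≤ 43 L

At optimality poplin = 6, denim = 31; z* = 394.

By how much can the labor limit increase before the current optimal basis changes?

Binding constraints: labor, dye. The basis is B = [[2,2],[2,1]] with det -2.
Per unit increase in labor, x* moves by d = (-0.5, 1).
The basis stays optimal until poplin reaches 0; allowable increase = 12 hr.

12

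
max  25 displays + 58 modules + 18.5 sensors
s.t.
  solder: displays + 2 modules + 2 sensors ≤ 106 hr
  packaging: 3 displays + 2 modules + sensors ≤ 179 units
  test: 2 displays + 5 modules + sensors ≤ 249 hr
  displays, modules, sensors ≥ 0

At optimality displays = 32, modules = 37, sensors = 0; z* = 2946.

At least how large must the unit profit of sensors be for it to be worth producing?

26

At the optimum: solder uses 106 of 106 (binding); packaging uses 170 of 179 (slack = 9); test uses 249 of 249 (binding).
Slack constraints have shadow price 0 (complementary slackness).
The binding rows give the dual system: 1·y_solder + 2·y_test = 25 and 2·y_solder + 5·y_test = 58.
Solving: y_solder = 9, y_test = 8.
sensors enters the basis when its profit ≥ yᵀa₃ = 9·2 + 8·1 = 26.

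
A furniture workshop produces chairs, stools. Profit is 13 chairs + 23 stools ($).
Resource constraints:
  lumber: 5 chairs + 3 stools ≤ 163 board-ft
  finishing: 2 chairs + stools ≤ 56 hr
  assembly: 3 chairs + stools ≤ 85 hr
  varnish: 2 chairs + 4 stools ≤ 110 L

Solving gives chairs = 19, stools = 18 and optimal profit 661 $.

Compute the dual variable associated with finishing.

1

At the optimum: lumber uses 149 of 163 (slack = 14); finishing uses 56 of 56 (binding); assembly uses 75 of 85 (slack = 10); varnish uses 110 of 110 (binding).
Since lumber, assembly are not tight, their duals are 0.
The binding rows give the dual system: 2·y_finishing + 2·y_varnish = 13 and 1·y_finishing + 4·y_varnish = 23.
This yields shadow prices y_finishing = 1, y_varnish = 5.5.
Shadow price of finishing = 1.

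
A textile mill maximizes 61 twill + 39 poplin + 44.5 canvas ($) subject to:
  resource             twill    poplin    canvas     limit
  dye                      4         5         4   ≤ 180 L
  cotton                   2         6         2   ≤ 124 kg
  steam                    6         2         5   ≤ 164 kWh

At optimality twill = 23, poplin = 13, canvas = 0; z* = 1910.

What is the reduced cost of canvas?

Binding: cotton and steam. Non-binding: dye (23 unused).
Slack constraints have shadow price 0 (complementary slackness).
Dual feasibility on the basic columns requires 2·y_cotton + 6·y_steam = 61, 6·y_cotton + 2·y_steam = 39.
This yields shadow prices y_cotton = 3.5, y_steam = 9.
Reduced cost of canvas: c₃ − yᵀa₃ = 44.5 − (3.5·2 + 9·5) = 44.5 − 52 = -7.5.

-7.5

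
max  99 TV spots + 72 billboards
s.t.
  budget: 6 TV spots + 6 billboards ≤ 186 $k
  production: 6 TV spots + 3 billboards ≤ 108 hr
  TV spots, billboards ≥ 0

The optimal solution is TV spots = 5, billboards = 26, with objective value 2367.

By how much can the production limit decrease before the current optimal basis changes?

Binding constraints: budget, production. The basis is B = [[6,6],[6,3]] with det -18.
Per unit decrease in production, x* moves by d = (-0.3333, 0.3333).
The basis stays optimal until TV spots reaches 0; allowable decrease = 15 hr.

15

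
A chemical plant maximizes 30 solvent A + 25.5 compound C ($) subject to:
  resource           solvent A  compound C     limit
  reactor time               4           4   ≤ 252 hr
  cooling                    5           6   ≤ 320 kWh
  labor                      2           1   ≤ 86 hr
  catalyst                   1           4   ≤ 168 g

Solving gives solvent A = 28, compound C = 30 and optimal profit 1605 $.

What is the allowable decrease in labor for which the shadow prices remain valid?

10

Binding constraints: cooling, labor. The basis is B = [[5,6],[2,1]] with det -7.
Per unit decrease in labor, x* moves by d = (-0.8571, 0.7143).
The basis stays optimal until catalyst becomes binding; allowable decrease = 10 hr.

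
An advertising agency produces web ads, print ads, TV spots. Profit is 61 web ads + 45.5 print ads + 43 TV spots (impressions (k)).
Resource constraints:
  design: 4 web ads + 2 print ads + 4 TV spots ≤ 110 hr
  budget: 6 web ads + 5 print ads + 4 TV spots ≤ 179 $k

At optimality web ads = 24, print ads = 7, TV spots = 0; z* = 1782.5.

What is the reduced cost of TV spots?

-3

Check each constraint at x*: design 110/110 (tight); budget 179/179 (tight).
Dual feasibility on the basic columns requires 4·y_design + 6·y_budget = 61, 2·y_design + 5·y_budget = 45.5.
Solving: y_design = 4, y_budget = 7.5.
Reduced cost of TV spots: c₃ − yᵀa₃ = 43 − (4·4 + 7.5·4) = 43 − 46 = -3.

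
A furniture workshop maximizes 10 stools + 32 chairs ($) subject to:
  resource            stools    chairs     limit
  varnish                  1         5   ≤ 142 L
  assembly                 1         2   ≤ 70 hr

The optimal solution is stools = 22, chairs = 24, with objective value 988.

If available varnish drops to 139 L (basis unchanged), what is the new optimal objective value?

976

At the optimum: varnish uses 142 of 142 (binding); assembly uses 70 of 70 (binding).
The binding rows give the dual system: 1·y_varnish + 1·y_assembly = 10 and 5·y_varnish + 2·y_assembly = 32.
Solving: y_varnish = 4, y_assembly = 6.
Δz = y_varnish·Δb = 4 × (-3) = -12, so new z* = 988 − 12 = 976.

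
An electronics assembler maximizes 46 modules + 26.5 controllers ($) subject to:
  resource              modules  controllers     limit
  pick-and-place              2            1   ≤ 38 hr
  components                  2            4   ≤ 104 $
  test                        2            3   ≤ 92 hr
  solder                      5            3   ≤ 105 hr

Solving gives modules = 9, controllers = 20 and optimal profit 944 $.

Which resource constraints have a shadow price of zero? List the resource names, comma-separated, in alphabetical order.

pick-and-place: 38/38 (binding)
components: 98/104 (slack 6)
test: 78/92 (slack 14)
solder: 105/105 (binding)
By complementary slackness, a constraint with positive slack has shadow price 0 → components, test.

components, test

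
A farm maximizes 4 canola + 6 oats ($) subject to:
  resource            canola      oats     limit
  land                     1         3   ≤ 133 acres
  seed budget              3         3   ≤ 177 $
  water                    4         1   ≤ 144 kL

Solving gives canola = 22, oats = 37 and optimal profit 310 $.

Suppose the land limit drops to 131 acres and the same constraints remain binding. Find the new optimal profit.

Binding: land and seed budget. Non-binding: water (19 unused).
Since water is not tight, its dual is 0.
The binding rows give the dual system: 1·y_land + 3·y_seed budget = 4 and 3·y_land + 3·y_seed budget = 6.
Solving: y_land = 1, y_seed budget = 1.
Δz = y_land·Δb = 1 × (-2) = -2, so new z* = 310 − 2 = 308.

308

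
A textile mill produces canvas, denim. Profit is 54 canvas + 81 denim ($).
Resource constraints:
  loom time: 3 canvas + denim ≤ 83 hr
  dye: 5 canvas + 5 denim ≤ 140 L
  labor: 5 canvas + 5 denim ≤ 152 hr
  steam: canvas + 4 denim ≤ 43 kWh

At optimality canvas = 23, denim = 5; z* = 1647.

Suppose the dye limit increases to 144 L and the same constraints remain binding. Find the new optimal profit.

Check each constraint at x*: loom time 74/83 (slack 9); dye 140/140 (tight); labor 140/152 (slack 12); steam 43/43 (tight).
By complementary slackness, y = 0 for the non-binding constraints.
Dual feasibility on the basic columns requires 5·y_dye + 1·y_steam = 54, 5·y_dye + 4·y_steam = 81.
→ y_dye = 9 and y_steam = 9.
Δz = y_dye·Δb = 9 × (4) = 36, so new z* = 1647 + 36 = 1683.

1683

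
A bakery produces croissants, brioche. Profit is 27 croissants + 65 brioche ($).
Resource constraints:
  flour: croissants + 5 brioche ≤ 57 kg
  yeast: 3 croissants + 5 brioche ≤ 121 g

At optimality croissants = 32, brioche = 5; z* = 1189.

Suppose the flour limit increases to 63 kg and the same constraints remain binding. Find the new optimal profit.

1225

Both flour and yeast are binding at x*.
Dual feasibility on the basic columns requires 1·y_flour + 3·y_yeast = 27, 5·y_flour + 5·y_yeast = 65.
→ y_flour = 6 and y_yeast = 7.
Δz = y_flour·Δb = 6 × (6) = 36, so new z* = 1189 + 36 = 1225.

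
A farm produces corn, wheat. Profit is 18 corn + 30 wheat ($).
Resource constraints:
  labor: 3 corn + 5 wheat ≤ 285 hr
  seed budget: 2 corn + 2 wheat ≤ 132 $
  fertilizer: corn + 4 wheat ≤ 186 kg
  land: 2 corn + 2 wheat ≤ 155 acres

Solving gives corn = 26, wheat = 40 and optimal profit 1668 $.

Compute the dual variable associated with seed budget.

Binding: seed budget and fertilizer. Non-binding: labor (7 unused), land (23 unused).
Slack constraints have shadow price 0 (complementary slackness).
The binding rows give the dual system: 2·y_seed budget + 1·y_fertilizer = 18 and 2·y_seed budget + 4·y_fertilizer = 30.
Solving: y_seed budget = 7, y_fertilizer = 4.
Shadow price of seed budget = 7.

7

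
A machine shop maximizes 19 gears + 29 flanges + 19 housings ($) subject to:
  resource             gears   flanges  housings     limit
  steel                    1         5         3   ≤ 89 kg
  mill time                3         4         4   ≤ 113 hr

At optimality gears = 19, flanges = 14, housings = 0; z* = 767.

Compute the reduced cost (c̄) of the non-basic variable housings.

Check each constraint at x*: steel 89/89 (tight); mill time 113/113 (tight).
Dual feasibility on the basic columns requires 1·y_steel + 3·y_mill time = 19, 5·y_steel + 4·y_mill time = 29.
Solving: y_steel = 1, y_mill time = 6.
Reduced cost of housings: c₃ − yᵀa₃ = 19 − (1·3 + 6·4) = 19 − 27 = -8.

-8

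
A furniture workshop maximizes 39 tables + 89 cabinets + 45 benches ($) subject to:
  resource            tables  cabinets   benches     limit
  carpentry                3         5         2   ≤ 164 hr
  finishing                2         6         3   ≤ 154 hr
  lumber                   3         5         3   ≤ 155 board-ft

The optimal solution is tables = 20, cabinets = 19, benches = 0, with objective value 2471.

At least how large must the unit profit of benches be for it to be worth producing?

48

Binding: finishing and lumber. Non-binding: carpentry (9 unused).
Since carpentry is not tight, its dual is 0.
Dual feasibility on the basic columns requires 2·y_finishing + 3·y_lumber = 39, 6·y_finishing + 5·y_lumber = 89.
Solving: y_finishing = 9, y_lumber = 7.
benches enters the basis when its profit ≥ yᵀa₃ = 9·3 + 7·3 = 48.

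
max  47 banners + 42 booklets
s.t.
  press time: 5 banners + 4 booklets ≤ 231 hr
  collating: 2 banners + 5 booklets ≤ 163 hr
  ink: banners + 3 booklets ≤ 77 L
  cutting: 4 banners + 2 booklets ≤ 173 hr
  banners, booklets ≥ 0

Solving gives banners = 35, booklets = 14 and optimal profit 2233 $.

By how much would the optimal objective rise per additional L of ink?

2

At the optimum: press time uses 231 of 231 (binding); collating uses 140 of 163 (slack = 23); ink uses 77 of 77 (binding); cutting uses 168 of 173 (slack = 5).
Slack constraints have shadow price 0 (complementary slackness).
The binding rows give the dual system: 5·y_press time + 1·y_ink = 47 and 4·y_press time + 3·y_ink = 42.
This yields shadow prices y_press time = 9, y_ink = 2.
Shadow price of ink = 2.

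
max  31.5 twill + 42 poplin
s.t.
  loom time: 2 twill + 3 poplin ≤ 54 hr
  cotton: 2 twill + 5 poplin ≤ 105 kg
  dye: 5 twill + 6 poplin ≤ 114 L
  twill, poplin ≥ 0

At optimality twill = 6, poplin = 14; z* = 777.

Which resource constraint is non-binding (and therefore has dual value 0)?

cotton

loom time: 54/54 (binding)
cotton: 82/105 (slack 23)
dye: 114/114 (binding)
By complementary slackness, a constraint with positive slack has shadow price 0 → cotton.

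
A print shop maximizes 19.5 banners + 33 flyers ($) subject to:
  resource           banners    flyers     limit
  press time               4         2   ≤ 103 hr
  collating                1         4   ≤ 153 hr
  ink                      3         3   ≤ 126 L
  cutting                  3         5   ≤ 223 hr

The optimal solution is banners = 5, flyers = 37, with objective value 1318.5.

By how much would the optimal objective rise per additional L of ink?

At the optimum: press time uses 94 of 103 (slack = 9); collating uses 153 of 153 (binding); ink uses 126 of 126 (binding); cutting uses 200 of 223 (slack = 23).
Slack constraints have shadow price 0 (complementary slackness).
Dual feasibility on the basic columns requires 1·y_collating + 3·y_ink = 19.5, 4·y_collating + 3·y_ink = 33.
→ y_collating = 4.5 and y_ink = 5.
Shadow price of ink = 5.

5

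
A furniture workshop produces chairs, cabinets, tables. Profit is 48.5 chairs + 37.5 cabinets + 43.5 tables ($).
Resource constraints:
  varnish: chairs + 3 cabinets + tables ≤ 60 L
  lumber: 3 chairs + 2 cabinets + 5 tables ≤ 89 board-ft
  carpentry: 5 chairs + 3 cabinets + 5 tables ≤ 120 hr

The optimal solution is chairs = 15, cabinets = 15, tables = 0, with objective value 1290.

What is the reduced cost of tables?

-5

Check each constraint at x*: varnish 60/60 (tight); lumber 75/89 (slack 14); carpentry 120/120 (tight).
Slack constraints have shadow price 0 (complementary slackness).
From A_Bᵀ y = c: 1·y_varnish + 5·y_carpentry = 48.5; 3·y_varnish + 3·y_carpentry = 37.5.
Solving: y_varnish = 3.5, y_carpentry = 9.
Reduced cost of tables: c₃ − yᵀa₃ = 43.5 − (3.5·1 + 9·5) = 43.5 − 48.5 = -5.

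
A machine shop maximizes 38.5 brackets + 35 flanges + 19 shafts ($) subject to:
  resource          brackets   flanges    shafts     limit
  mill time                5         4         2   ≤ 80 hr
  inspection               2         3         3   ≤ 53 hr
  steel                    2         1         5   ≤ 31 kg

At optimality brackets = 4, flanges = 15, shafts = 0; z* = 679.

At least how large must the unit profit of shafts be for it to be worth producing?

At the optimum: mill time uses 80 of 80 (binding); inspection uses 53 of 53 (binding); steel uses 23 of 31 (slack = 8).
By complementary slackness, y = 0 for the non-binding constraint.
From A_Bᵀ y = c: 5·y_mill time + 2·y_inspection = 38.5; 4·y_mill time + 3·y_inspection = 35.
Solving: y_mill time = 6.5, y_inspection = 3.
shafts enters the basis when its profit ≥ yᵀa₃ = 6.5·2 + 3·3 = 22.

22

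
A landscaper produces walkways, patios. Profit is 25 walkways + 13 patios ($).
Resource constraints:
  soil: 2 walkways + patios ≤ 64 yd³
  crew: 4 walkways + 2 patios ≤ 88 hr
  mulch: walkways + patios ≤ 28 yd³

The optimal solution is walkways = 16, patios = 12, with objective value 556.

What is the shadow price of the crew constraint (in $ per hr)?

6

Binding: crew and mulch. Non-binding: soil (20 unused).
By complementary slackness, y = 0 for the non-binding constraint.
From A_Bᵀ y = c: 4·y_crew + 1·y_mulch = 25; 2·y_crew + 1·y_mulch = 13.
Solving: y_crew = 6, y_mulch = 1.
Shadow price of crew = 6.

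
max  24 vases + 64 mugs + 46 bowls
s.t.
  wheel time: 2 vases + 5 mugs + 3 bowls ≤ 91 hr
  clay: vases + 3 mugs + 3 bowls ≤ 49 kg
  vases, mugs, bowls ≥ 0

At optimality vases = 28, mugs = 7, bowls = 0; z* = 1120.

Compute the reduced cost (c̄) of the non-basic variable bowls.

-2

Check each constraint at x*: wheel time 91/91 (tight); clay 49/49 (tight).
From A_Bᵀ y = c: 2·y_wheel time + 1·y_clay = 24; 5·y_wheel time + 3·y_clay = 64.
This yields shadow prices y_wheel time = 8, y_clay = 8.
Reduced cost of bowls: c₃ − yᵀa₃ = 46 − (8·3 + 8·3) = 46 − 48 = -2.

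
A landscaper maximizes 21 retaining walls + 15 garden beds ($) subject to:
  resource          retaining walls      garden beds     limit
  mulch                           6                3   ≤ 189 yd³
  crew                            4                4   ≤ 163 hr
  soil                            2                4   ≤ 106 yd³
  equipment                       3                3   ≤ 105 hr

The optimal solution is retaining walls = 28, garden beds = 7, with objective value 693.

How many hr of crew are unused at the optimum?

23

crew used = 4·28 + 4·7 = 140; slack = 163 − 140 = 23.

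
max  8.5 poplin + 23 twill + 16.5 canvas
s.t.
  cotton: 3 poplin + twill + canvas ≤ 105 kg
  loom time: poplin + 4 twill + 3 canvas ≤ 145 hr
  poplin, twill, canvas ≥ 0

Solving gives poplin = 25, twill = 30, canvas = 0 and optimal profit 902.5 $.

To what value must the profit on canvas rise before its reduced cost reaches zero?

17.5

Both cotton and loom time are binding at x*.
The binding rows give the dual system: 3·y_cotton + 1·y_loom time = 8.5 and 1·y_cotton + 4·y_loom time = 23.
→ y_cotton = 1 and y_loom time = 5.5.
canvas enters the basis when its profit ≥ yᵀa₃ = 1·1 + 5.5·3 = 17.5.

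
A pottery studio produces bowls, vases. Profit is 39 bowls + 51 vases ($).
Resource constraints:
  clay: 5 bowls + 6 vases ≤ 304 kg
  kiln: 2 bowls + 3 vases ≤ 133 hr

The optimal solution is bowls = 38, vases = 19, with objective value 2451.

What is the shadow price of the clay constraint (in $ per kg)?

At the optimum: clay uses 304 of 304 (binding); kiln uses 133 of 133 (binding).
The binding rows give the dual system: 5·y_clay + 2·y_kiln = 39 and 6·y_clay + 3·y_kiln = 51.
Solving: y_clay = 5, y_kiln = 7.
Shadow price of clay = 5.

5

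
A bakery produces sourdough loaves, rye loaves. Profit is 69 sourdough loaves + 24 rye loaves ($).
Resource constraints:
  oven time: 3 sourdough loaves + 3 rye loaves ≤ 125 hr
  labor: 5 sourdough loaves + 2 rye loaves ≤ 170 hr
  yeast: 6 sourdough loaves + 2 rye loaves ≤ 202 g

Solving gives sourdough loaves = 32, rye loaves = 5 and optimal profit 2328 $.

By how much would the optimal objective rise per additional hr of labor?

3

At the optimum: oven time uses 111 of 125 (slack = 14); labor uses 170 of 170 (binding); yeast uses 202 of 202 (binding).
By complementary slackness, y = 0 for the non-binding constraint.
From A_Bᵀ y = c: 5·y_labor + 6·y_yeast = 69; 2·y_labor + 2·y_yeast = 24.
This yields shadow prices y_labor = 3, y_yeast = 9.
Shadow price of labor = 3.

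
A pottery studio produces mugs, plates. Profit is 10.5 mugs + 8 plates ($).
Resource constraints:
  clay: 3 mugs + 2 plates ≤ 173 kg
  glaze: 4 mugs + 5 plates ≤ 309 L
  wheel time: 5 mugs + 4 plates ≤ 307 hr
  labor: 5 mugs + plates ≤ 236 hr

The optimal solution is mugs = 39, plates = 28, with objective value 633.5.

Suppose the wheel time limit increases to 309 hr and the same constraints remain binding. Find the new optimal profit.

636.5

Binding: clay and wheel time. Non-binding: glaze (13 unused), labor (13 unused).
By complementary slackness, y = 0 for the non-binding constraints.
Dual feasibility on the basic columns requires 3·y_clay + 5·y_wheel time = 10.5, 2·y_clay + 4·y_wheel time = 8.
Solving: y_clay = 1, y_wheel time = 1.5.
Δz = y_wheel time·Δb = 1.5 × (2) = 3, so new z* = 633.5 + 3 = 636.5.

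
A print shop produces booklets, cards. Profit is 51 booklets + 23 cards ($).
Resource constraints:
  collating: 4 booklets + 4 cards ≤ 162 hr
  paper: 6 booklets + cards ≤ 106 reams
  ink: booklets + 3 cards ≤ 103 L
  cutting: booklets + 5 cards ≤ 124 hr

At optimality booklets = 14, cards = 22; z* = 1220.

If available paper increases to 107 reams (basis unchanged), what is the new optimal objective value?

1228

Binding: paper and cutting. Non-binding: collating (18 unused), ink (23 unused).
By complementary slackness, y = 0 for the non-binding constraints.
Dual feasibility on the basic columns requires 6·y_paper + 1·y_cutting = 51, 1·y_paper + 5·y_cutting = 23.
Solving: y_paper = 8, y_cutting = 3.
Δz = y_paper·Δb = 8 × (1) = 8, so new z* = 1220 + 8 = 1228.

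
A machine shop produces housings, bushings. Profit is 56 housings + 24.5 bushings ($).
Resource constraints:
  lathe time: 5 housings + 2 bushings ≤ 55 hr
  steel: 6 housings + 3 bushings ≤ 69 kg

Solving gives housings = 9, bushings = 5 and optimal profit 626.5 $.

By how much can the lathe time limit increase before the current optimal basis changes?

2.5

Binding constraints: lathe time, steel. The basis is B = [[5,2],[6,3]] with det 3.
Per unit increase in lathe time, x* moves by d = (1, -2).
The basis stays optimal until bushings reaches 0; allowable increase = 2.5 hr.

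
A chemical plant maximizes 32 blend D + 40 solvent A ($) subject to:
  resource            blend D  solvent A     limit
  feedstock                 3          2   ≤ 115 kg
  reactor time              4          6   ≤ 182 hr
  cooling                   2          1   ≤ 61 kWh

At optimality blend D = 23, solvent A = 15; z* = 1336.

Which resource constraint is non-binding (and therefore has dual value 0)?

feedstock: 99/115 (slack 16)
reactor time: 182/182 (binding)
cooling: 61/61 (binding)
By complementary slackness, a constraint with positive slack has shadow price 0 → feedstock.

feedstock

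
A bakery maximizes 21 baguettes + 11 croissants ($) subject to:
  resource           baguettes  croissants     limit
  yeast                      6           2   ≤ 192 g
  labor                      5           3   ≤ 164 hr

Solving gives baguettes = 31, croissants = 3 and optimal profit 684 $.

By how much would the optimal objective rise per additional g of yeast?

1

At the optimum: yeast uses 192 of 192 (binding); labor uses 164 of 164 (binding).
From A_Bᵀ y = c: 6·y_yeast + 5·y_labor = 21; 2·y_yeast + 3·y_labor = 11.
Solving: y_yeast = 1, y_labor = 3.
Shadow price of yeast = 1.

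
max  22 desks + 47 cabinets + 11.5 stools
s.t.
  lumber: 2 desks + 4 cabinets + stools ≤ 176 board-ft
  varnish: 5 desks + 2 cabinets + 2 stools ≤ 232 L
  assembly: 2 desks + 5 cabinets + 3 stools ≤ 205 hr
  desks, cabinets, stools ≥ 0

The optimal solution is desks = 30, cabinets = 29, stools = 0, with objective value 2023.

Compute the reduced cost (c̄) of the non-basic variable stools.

-5.5

At the optimum: lumber uses 176 of 176 (binding); varnish uses 208 of 232 (slack = 24); assembly uses 205 of 205 (binding).
Slack constraints have shadow price 0 (complementary slackness).
Dual feasibility on the basic columns requires 2·y_lumber + 2·y_assembly = 22, 4·y_lumber + 5·y_assembly = 47.
Solving: y_lumber = 8, y_assembly = 3.
Reduced cost of stools: c₃ − yᵀa₃ = 11.5 − (8·1 + 3·3) = 11.5 − 17 = -5.5.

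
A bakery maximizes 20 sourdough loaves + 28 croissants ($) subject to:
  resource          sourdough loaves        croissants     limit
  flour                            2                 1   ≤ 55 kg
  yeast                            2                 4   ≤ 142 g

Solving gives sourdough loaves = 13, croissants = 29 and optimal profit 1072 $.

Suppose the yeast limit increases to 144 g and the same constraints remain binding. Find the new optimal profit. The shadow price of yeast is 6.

1084

Δb = 2, so new z* = 1072 + (6)·(2) = 1072 + 12 = 1084.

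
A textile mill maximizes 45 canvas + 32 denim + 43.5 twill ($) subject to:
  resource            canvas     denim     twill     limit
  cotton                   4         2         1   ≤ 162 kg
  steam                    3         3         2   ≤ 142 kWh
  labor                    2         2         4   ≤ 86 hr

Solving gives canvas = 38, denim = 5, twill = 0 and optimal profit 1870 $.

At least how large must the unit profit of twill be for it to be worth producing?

44.5

Binding: cotton and labor. Non-binding: steam (13 unused).
By complementary slackness, y = 0 for the non-binding constraint.
From A_Bᵀ y = c: 4·y_cotton + 2·y_labor = 45; 2·y_cotton + 2·y_labor = 32.
This yields shadow prices y_cotton = 6.5, y_labor = 9.5.
twill enters the basis when its profit ≥ yᵀa₃ = 6.5·1 + 9.5·4 = 44.5.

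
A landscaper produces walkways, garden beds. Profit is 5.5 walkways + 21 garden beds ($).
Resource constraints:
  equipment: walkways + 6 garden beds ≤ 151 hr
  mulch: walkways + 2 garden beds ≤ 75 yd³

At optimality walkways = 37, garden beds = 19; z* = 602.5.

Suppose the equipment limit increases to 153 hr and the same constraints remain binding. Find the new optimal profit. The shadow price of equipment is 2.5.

Δb = 2, so new z* = 602.5 + (2.5)·(2) = 602.5 + 5 = 607.5.

607.5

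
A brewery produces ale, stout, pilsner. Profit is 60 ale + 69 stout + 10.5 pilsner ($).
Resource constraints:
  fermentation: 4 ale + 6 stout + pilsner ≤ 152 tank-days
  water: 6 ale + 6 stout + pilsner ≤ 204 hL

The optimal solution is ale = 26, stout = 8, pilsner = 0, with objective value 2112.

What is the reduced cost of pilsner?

-1

Both fermentation and water are binding at x*.
Dual feasibility on the basic columns requires 4·y_fermentation + 6·y_water = 60, 6·y_fermentation + 6·y_water = 69.
This yields shadow prices y_fermentation = 4.5, y_water = 7.
Reduced cost of pilsner: c₃ − yᵀa₃ = 10.5 − (4.5·1 + 7·1) = 10.5 − 11.5 = -1.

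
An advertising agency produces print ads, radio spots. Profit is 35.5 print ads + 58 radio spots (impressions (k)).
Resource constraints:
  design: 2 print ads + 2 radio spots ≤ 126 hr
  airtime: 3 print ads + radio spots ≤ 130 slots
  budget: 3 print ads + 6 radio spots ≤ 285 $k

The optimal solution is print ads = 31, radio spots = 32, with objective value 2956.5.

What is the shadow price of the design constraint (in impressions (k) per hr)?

6.5

Check each constraint at x*: design 126/126 (tight); airtime 125/130 (slack 5); budget 285/285 (tight).
Slack constraints have shadow price 0 (complementary slackness).
Dual feasibility on the basic columns requires 2·y_design + 3·y_budget = 35.5, 2·y_design + 6·y_budget = 58.
Solving: y_design = 6.5, y_budget = 7.5.
Shadow price of design = 6.5.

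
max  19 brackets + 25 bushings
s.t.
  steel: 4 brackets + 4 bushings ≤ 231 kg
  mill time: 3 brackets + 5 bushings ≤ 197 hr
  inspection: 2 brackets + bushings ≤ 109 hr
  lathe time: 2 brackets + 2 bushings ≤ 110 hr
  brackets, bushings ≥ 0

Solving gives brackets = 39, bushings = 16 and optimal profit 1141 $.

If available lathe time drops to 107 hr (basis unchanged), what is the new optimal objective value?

At the optimum: steel uses 220 of 231 (slack = 11); mill time uses 197 of 197 (binding); inspection uses 94 of 109 (slack = 15); lathe time uses 110 of 110 (binding).
Slack constraints have shadow price 0 (complementary slackness).
From A_Bᵀ y = c: 3·y_mill time + 2·y_lathe time = 19; 5·y_mill time + 2·y_lathe time = 25.
This yields shadow prices y_mill time = 3, y_lathe time = 5.
Δz = y_lathe time·Δb = 5 × (-3) = -15, so new z* = 1141 − 15 = 1126.

1126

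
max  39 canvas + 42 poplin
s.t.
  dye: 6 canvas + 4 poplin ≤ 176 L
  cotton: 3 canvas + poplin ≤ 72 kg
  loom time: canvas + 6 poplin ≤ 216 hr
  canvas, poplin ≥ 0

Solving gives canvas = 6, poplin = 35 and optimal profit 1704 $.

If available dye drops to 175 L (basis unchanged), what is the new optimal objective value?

Check each constraint at x*: dye 176/176 (tight); cotton 53/72 (slack 19); loom time 216/216 (tight).
By complementary slackness, y = 0 for the non-binding constraint.
The binding rows give the dual system: 6·y_dye + 1·y_loom time = 39 and 4·y_dye + 6·y_loom time = 42.
Solving: y_dye = 6, y_loom time = 3.
Δz = y_dye·Δb = 6 × (-1) = -6, so new z* = 1704 − 6 = 1698.

1698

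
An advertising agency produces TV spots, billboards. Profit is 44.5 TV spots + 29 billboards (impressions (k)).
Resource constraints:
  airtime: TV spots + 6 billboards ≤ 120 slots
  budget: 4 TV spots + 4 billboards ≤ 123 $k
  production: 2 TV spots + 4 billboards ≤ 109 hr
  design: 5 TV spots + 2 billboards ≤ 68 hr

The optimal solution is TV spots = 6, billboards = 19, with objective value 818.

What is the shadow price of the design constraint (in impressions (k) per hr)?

At the optimum: airtime uses 120 of 120 (binding); budget uses 100 of 123 (slack = 23); production uses 88 of 109 (slack = 21); design uses 68 of 68 (binding).
Since budget, production are not tight, their duals are 0.
The binding rows give the dual system: 1·y_airtime + 5·y_design = 44.5 and 6·y_airtime + 2·y_design = 29.
→ y_airtime = 2 and y_design = 8.5.
Shadow price of design = 8.5.

8.5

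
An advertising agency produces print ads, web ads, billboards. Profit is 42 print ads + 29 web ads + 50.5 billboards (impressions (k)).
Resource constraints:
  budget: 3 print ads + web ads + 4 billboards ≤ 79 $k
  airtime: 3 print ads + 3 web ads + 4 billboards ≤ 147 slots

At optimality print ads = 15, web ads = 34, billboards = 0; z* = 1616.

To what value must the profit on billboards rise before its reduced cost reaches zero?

56

Both budget and airtime are binding at x*.
Dual feasibility on the basic columns requires 3·y_budget + 3·y_airtime = 42, 1·y_budget + 3·y_airtime = 29.
Solving: y_budget = 6.5, y_airtime = 7.5.
billboards enters the basis when its profit ≥ yᵀa₃ = 6.5·4 + 7.5·4 = 56.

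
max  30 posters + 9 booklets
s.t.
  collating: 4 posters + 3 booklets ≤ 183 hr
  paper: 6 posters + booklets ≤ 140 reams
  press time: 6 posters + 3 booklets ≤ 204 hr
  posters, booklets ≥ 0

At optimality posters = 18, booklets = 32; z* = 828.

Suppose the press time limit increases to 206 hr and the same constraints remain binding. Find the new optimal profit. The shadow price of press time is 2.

Δb = 2, so new z* = 828 + (2)·(2) = 828 + 4 = 832.

832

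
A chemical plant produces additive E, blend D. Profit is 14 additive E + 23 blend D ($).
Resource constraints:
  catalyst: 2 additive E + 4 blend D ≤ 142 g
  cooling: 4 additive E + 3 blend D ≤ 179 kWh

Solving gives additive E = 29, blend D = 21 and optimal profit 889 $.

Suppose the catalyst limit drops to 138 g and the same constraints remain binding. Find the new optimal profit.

869

Check each constraint at x*: catalyst 142/142 (tight); cooling 179/179 (tight).
Dual feasibility on the basic columns requires 2·y_catalyst + 4·y_cooling = 14, 4·y_catalyst + 3·y_cooling = 23.
This yields shadow prices y_catalyst = 5, y_cooling = 1.
Δz = y_catalyst·Δb = 5 × (-4) = -20, so new z* = 889 − 20 = 869.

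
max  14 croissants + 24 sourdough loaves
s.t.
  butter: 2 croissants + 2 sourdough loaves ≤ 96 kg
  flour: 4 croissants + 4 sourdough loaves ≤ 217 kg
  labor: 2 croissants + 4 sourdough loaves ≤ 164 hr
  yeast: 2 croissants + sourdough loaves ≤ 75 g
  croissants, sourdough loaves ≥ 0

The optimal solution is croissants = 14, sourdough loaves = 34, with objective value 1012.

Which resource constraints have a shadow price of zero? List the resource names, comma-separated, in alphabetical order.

flour, yeast

butter: 96/96 (binding)
flour: 192/217 (slack 25)
labor: 164/164 (binding)
yeast: 62/75 (slack 13)
By complementary slackness, a constraint with positive slack has shadow price 0 → flour, yeast.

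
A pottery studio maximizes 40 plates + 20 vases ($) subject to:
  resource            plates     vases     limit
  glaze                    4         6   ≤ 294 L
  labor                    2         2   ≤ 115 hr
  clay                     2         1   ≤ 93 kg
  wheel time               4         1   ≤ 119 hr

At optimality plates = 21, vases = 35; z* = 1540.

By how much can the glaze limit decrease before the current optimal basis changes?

Binding constraints: glaze, wheel time. The basis is B = [[4,6],[4,1]] with det -20.
Per unit decrease in glaze, x* moves by d = (0.05, -0.2).
The basis stays optimal until vases reaches 0; allowable decrease = 175 L.

175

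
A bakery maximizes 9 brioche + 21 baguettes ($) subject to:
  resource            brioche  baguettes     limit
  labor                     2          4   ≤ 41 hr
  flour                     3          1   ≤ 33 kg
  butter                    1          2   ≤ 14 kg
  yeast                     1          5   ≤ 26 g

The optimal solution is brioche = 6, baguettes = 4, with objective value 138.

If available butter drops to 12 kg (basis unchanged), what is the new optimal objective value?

Check each constraint at x*: labor 28/41 (slack 13); flour 22/33 (slack 11); butter 14/14 (tight); yeast 26/26 (tight).
Slack constraints have shadow price 0 (complementary slackness).
From A_Bᵀ y = c: 1·y_butter + 1·y_yeast = 9; 2·y_butter + 5·y_yeast = 21.
This yields shadow prices y_butter = 8, y_yeast = 1.
Δz = y_butter·Δb = 8 × (-2) = -16, so new z* = 138 − 16 = 122.

122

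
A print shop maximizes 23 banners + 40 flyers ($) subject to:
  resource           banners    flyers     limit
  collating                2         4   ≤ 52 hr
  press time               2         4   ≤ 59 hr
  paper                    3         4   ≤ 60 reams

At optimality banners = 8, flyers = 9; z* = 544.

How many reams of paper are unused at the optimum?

paper used = 3·8 + 4·9 = 60; slack = 60 − 60 = 0.

0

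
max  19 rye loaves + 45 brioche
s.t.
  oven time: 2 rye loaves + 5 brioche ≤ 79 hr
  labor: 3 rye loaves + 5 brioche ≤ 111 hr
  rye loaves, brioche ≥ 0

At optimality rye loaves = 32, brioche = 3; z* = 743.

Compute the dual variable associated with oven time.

8

At the optimum: oven time uses 79 of 79 (binding); labor uses 111 of 111 (binding).
Dual feasibility on the basic columns requires 2·y_oven time + 3·y_labor = 19, 5·y_oven time + 5·y_labor = 45.
→ y_oven time = 8 and y_labor = 1.
Shadow price of oven time = 8.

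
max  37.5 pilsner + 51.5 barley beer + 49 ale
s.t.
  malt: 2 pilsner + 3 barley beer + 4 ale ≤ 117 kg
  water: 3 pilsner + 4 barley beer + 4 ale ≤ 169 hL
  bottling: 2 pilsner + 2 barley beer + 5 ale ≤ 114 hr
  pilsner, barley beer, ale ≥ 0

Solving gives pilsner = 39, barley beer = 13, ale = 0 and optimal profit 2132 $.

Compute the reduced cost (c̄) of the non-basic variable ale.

Binding: malt and water. Non-binding: bottling (10 unused).
Slack constraints have shadow price 0 (complementary slackness).
Dual feasibility on the basic columns requires 2·y_malt + 3·y_water = 37.5, 3·y_malt + 4·y_water = 51.5.
Solving: y_malt = 4.5, y_water = 9.5.
Reduced cost of ale: c₃ − yᵀa₃ = 49 − (4.5·4 + 9.5·4) = 49 − 56 = -7.

-7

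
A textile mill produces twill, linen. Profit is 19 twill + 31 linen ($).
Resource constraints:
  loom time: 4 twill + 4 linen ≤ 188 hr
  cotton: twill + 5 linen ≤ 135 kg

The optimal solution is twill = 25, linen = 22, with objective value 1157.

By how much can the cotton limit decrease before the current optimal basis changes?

Binding constraints: loom time, cotton. The basis is B = [[4,4],[1,5]] with det 16.
Per unit decrease in cotton, x* moves by d = (0.25, -0.25).
The basis stays optimal until linen reaches 0; allowable decrease = 88 kg.

88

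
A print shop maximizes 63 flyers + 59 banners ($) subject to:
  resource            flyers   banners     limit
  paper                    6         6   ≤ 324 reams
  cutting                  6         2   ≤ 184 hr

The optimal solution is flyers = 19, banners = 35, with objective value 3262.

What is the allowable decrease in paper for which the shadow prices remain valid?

Binding constraints: paper, cutting. The basis is B = [[6,6],[6,2]] with det -24.
Per unit decrease in paper, x* moves by d = (0.0833, -0.25).
The basis stays optimal until banners reaches 0; allowable decrease = 140 reams.

140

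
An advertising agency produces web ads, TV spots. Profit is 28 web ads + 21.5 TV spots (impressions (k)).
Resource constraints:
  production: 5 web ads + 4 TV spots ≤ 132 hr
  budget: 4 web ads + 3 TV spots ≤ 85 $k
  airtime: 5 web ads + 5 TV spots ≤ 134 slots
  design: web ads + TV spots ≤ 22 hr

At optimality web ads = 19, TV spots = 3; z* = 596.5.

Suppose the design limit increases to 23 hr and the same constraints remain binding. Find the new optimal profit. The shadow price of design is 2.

598.5

Δb = 1, so new z* = 596.5 + (2)·(1) = 596.5 + 2 = 598.5.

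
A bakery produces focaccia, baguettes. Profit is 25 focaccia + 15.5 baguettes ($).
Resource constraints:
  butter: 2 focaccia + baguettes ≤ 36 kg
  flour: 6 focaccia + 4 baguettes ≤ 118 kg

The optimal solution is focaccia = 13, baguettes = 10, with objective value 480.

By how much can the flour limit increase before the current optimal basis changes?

Binding constraints: butter, flour. The basis is B = [[2,1],[6,4]] with det 2.
Per unit increase in flour, x* moves by d = (-0.5, 1).
The basis stays optimal until focaccia reaches 0; allowable increase = 26 kg.

26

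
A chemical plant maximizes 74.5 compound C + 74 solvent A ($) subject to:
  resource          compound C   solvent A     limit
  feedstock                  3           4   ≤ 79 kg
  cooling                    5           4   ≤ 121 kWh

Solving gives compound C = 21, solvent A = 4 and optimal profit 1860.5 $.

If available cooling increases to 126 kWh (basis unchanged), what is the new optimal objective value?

Both feedstock and cooling are binding at x*.
From A_Bᵀ y = c: 3·y_feedstock + 5·y_cooling = 74.5; 4·y_feedstock + 4·y_cooling = 74.
This yields shadow prices y_feedstock = 9, y_cooling = 9.5.
Δz = y_cooling·Δb = 9.5 × (5) = 47.5, so new z* = 1860.5 + 47.5 = 1908.

1908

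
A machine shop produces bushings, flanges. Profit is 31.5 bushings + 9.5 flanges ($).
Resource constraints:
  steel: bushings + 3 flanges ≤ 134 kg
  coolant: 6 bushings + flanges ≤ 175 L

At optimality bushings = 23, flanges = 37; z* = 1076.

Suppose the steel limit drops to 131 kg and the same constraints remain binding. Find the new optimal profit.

Check each constraint at x*: steel 134/134 (tight); coolant 175/175 (tight).
Dual feasibility on the basic columns requires 1·y_steel + 6·y_coolant = 31.5, 3·y_steel + 1·y_coolant = 9.5.
This yields shadow prices y_steel = 1.5, y_coolant = 5.
Δz = y_steel·Δb = 1.5 × (-3) = -4.5, so new z* = 1076 − 4.5 = 1071.5.

1071.5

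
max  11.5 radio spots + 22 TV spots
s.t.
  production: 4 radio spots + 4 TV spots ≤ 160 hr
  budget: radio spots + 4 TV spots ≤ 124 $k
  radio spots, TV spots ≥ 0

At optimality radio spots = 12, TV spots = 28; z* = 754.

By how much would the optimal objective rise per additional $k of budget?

3.5

Both production and budget are binding at x*.
The binding rows give the dual system: 4·y_production + 1·y_budget = 11.5 and 4·y_production + 4·y_budget = 22.
→ y_production = 2 and y_budget = 3.5.
Shadow price of budget = 3.5.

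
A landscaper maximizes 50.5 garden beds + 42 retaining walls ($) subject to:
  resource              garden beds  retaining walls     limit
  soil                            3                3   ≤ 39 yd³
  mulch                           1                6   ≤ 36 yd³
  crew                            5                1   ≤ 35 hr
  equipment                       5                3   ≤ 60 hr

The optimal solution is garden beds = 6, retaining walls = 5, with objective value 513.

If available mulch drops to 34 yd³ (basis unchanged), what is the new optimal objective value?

Binding: mulch and crew. Non-binding: soil (6 unused), equipment (15 unused).
By complementary slackness, y = 0 for the non-binding constraints.
The binding rows give the dual system: 1·y_mulch + 5·y_crew = 50.5 and 6·y_mulch + 1·y_crew = 42.
This yields shadow prices y_mulch = 5.5, y_crew = 9.
Δz = y_mulch·Δb = 5.5 × (-2) = -11, so new z* = 513 − 11 = 502.

502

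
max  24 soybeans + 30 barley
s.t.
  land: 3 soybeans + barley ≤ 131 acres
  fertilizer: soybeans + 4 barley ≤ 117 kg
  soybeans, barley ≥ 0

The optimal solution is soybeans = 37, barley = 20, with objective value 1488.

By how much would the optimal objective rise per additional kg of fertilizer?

Both land and fertilizer are binding at x*.
From A_Bᵀ y = c: 3·y_land + 1·y_fertilizer = 24; 1·y_land + 4·y_fertilizer = 30.
This yields shadow prices y_land = 6, y_fertilizer = 6.
Shadow price of fertilizer = 6.

6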